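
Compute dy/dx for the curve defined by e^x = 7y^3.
Apply d/dx to both sides, remembering that y depends on x. Each occurrence of y therefore brings in a y' = dy/dx via the chain rule.

With F(x, y) equal to the left-hand side minus the right, differentiate F term by term:
  d/dx[-7y^3] = -21y^2·y'
  d/dx[e^(x)] = e^(x)
Adding these up, d/dx[F] = 0 becomes
  (e^(x)) + (-21y^2)·y' = 0,
so isolating y',
  dy/dx = -(e^(x))/(-21y^2) = e^(x)/(21y^2)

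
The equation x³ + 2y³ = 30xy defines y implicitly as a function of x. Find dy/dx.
Apply d/dx to both sides, remembering that y depends on x. Each occurrence of y therefore brings in a y' = dy/dx via the chain rule.

With F(x, y) equal to the left-hand side minus the right, differentiate F term by term:
  d/dx[x^3] = 3x^2
  d/dx[-30xy] = -30x·y' - 30y
  d/dx[2y^3] = 6y^2·y'
Adding these up, d/dx[F] = 0 becomes
  (3x^2 - 30y) + (-30x + 6y^2)·y' = 0,
so isolating y',
  dy/dx = -(3x^2 - 30y)/(-30x + 6y^2) = (x^2 - 10y)/(2(5x - y^2))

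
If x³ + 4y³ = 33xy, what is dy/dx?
Apply d/dx to both sides, remembering that y depends on x. Each occurrence of y therefore brings in a y' = dy/dx via the chain rule.

With F(x, y) equal to the left-hand side minus the right, differentiate F term by term:
  d/dx[x^3] = 3x^2
  d/dx[-33xy] = -33x·y' - 33y
  d/dx[4y^3] = 12y^2·y'
Adding these up, d/dx[F] = 0 becomes
  (3x^2 - 33y) + (-33x + 12y^2)·y' = 0,
so isolating y',
  dy/dx = -(3x^2 - 33y)/(-33x + 12y^2) = (x^2 - 11y)/(11x - 4y^2)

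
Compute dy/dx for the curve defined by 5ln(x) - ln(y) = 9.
Differentiate the relation implicitly: treat y = y(x) and apply the chain rule, so every y-derivative picks up a y' = dy/dx factor.

With everything moved to the left-hand side, differentiate term by term:
  d/dx[5ln(x)] = 5/x
  d/dx[-ln(y)] = -y'/y
  d/dx[-9] = 0

Separating the contributions that come from x directly and those that come through y:
  without y':      5/x
  multiplying y':  -1/y

so (5/x) + (-1/y)·y' = 0, and therefore
  dy/dx = -(5/x)/(-1/y) = 5y/x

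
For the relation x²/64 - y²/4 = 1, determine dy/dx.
Differentiate the relation implicitly: treat y = y(x) and apply the chain rule, so every y-derivative picks up a y' = dy/dx factor.

With everything moved to the left-hand side, differentiate term by term:
  d/dx[x^2/64] = x/32
  d/dx[-y^2/4] = -y·y'/2
  d/dx[-1] = 0

Separating the contributions that come from x directly and those that come through y:
  without y':      x/32
  multiplying y':  -y/2

so (x/32) + (-y/2)·y' = 0, and therefore
  dy/dx = -(x/32)/(-y/2) = x/(16y)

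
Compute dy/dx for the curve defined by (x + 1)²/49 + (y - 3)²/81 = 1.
Take d/dx of both sides. Since y is implicitly a function of x, the chain rule attaches a y' = dy/dx factor whenever we differentiate through y.

Set F(x, y) = (left side) − (right side), so the curve is F = 0. Differentiating each term of F:
  d/dx[(x + 1)^2/49] = 2x/49 + 2/49
  d/dx[(y - 3)^2/81] = 2·y'(y - 3)/81
  d/dx[-1] = 0

Collecting, the y'-free part is the partial derivative in x and the y' coefficient is the partial derivative in y:
  ∂F/∂x = 2x/49 + 2/49
  ∂F/∂y = 2y/81 - 2/27

so d/dx[F(x, y(x))] = ∂F/∂x + (∂F/∂y)·y' = 0. Rearranging,
  dy/dx = -(∂F/∂x)/(∂F/∂y) = -(2x/49 + 2/49)/(2y/81 - 2/27)
        = -(2(x + 1)/49)/(2(y - 3)/81) = 81(-x - 1)/(49(y - 3))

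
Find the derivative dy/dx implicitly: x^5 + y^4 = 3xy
Differentiate the relation implicitly: treat y = y(x) and apply the chain rule, so every y-derivative picks up a y' = dy/dx factor.

With everything moved to the left-hand side, differentiate term by term:
  d/dx[x^5] = 5x^4
  d/dx[-3xy] = -3x·y' - 3y
  d/dx[y^4] = 4y^3·y'

Separating the contributions that come from x directly and those that come through y:
  without y':      5x^4 - 3y
  multiplying y':  -3x + 4y^3

so (5x^4 - 3y) + (-3x + 4y^3)·y' = 0, and therefore
  dy/dx = -(5x^4 - 3y)/(-3x + 4y^3) = (5x^4 - 3y)/(3x - 4y^3)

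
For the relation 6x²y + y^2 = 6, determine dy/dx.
Differentiate the relation implicitly: treat y = y(x) and apply the chain rule, so every y-derivative picks up a y' = dy/dx factor.

With everything moved to the left-hand side, differentiate term by term:
  d/dx[6x^2y] = 6x^2·y' + 12xy
  d/dx[y^2] = 2y·y'
  d/dx[-6] = 0

Separating the contributions that come from x directly and those that come through y:
  without y':      12xy
  multiplying y':  6x^2 + 2y

so (12xy) + (6x^2 + 2y)·y' = 0, and therefore
  dy/dx = -(12xy)/(6x^2 + 2y) = -6xy/(3x^2 + y)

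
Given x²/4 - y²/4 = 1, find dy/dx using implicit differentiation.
Take d/dx of both sides. Since y is implicitly a function of x, the chain rule attaches a y' = dy/dx factor whenever we differentiate through y.

Set F(x, y) = (left side) − (right side), so the curve is F = 0. Differentiating each term of F:
  d/dx[x^2/4] = x/2
  d/dx[-y^2/4] = -y·y'/2
  d/dx[-1] = 0

Collecting, the y'-free part is the partial derivative in x and the y' coefficient is the partial derivative in y:
  ∂F/∂x = x/2
  ∂F/∂y = -y/2

so d/dx[F(x, y(x))] = ∂F/∂x + (∂F/∂y)·y' = 0. Rearranging,
  dy/dx = -(∂F/∂x)/(∂F/∂y) = -(x/2)/(-y/2) = x/y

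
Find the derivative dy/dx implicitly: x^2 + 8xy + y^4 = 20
Differentiate both sides with respect to x, treating y as y(x). By the chain rule, any term containing y contributes a factor of y' = dy/dx when we differentiate it.

Move every term to one side and write the relation as F(x, y) = 0. Term by term,
  d/dx[x^2] = 2x
  d/dx[8xy] = 8x·y' + 8y
  d/dx[y^4] = 4y^3·y'
  d/dx[-20] = 0

The pieces without y' make up ∂F/∂x and the coefficient of y' is ∂F/∂y:
  ∂F/∂x = 2x + 8y,
  ∂F/∂y = 8x + 4y^3.

Since d/dx[F] = ∂F/∂x + (∂F/∂y)·y' = 0, solve for y':
  (∂F/∂y)·y' = -∂F/∂x
  dy/dx = -(∂F/∂x)/(∂F/∂y) = -(2x + 8y)/(8x + 4y^3) = (-x - 4y)/(2(2x + y^3))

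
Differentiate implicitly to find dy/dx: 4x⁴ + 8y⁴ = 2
Differentiate the relation implicitly: treat y = y(x) and apply the chain rule, so every y-derivative picks up a y' = dy/dx factor.

With everything moved to the left-hand side, differentiate term by term:
  d/dx[4x^4] = 16x^3
  d/dx[8y^4] = 32y^3·y'
  d/dx[-2] = 0

Separating the contributions that come from x directly and those that come through y:
  without y':      16x^3
  multiplying y':  32y^3

so (16x^3) + (32y^3)·y' = 0, and therefore
  dy/dx = -(16x^3)/(32y^3) = -x^3/(2y^3)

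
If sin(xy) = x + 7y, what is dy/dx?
Differentiate both sides with respect to x, treating y as y(x). By the chain rule, any term containing y contributes a factor of y' = dy/dx when we differentiate it.

Move every term to one side and write the relation as F(x, y) = 0. Term by term,
  d/dx[-x] = -1
  d/dx[-7y] = -7·y'
  d/dx[sin(xy)] = (x·y' + y)·cos(xy)

The pieces without y' make up ∂F/∂x and the coefficient of y' is ∂F/∂y:
  ∂F/∂x = y·cos(xy) - 1,
  ∂F/∂y = x·cos(xy) - 7.

Since d/dx[F] = ∂F/∂x + (∂F/∂y)·y' = 0, solve for y':
  (∂F/∂y)·y' = -∂F/∂x
  dy/dx = -(∂F/∂x)/(∂F/∂y) = -(y·cos(xy) - 1)/(x·cos(xy) - 7) = (-y·cos(xy) + 1)/(x·cos(xy) - 7)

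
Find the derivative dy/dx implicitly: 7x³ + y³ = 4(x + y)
Differentiate the relation implicitly: treat y = y(x) and apply the chain rule, so every y-derivative picks up a y' = dy/dx factor.

With everything moved to the left-hand side, differentiate term by term:
  d/dx[7x^3] = 21x^2
  d/dx[-4x] = -4
  d/dx[y^3] = 3y^2·y'
  d/dx[-4y] = -4·y'

Separating the contributions that come from x directly and those that come through y:
  without y':      21x^2 - 4
  multiplying y':  3y^2 - 4

so (21x^2 - 4) + (3y^2 - 4)·y' = 0, and therefore
  dy/dx = -(21x^2 - 4)/(3y^2 - 4) = (4 - 21x^2)/(3y^2 - 4)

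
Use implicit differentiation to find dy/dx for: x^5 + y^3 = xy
Take d/dx of both sides. Since y is implicitly a function of x, the chain rule attaches a y' = dy/dx factor whenever we differentiate through y.

Set F(x, y) = (left side) − (right side), so the curve is F = 0. Differentiating each term of F:
  d/dx[x^5] = 5x^4
  d/dx[-xy] = -x·y' - y
  d/dx[y^3] = 3y^2·y'

Collecting, the y'-free part is the partial derivative in x and the y' coefficient is the partial derivative in y:
  ∂F/∂x = 5x^4 - y
  ∂F/∂y = -x + 3y^2

so d/dx[F(x, y(x))] = ∂F/∂x + (∂F/∂y)·y' = 0. Rearranging,
  dy/dx = -(∂F/∂x)/(∂F/∂y) = -(5x^4 - y)/(-x + 3y^2) = (5x^4 - y)/(x - 3y^2)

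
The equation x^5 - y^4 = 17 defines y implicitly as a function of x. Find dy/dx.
Apply d/dx to both sides, remembering that y depends on x. Each occurrence of y therefore brings in a y' = dy/dx via the chain rule.

With F(x, y) equal to the left-hand side minus the right, differentiate F term by term:
  d/dx[x^5] = 5x^4
  d/dx[-y^4] = -4y^3·y'
  d/dx[-17] = 0
Adding these up, d/dx[F] = 0 becomes
  (5x^4) + (-4y^3)·y' = 0,
so isolating y',
  dy/dx = -(5x^4)/(-4y^3) = 5x^4/(4y^3)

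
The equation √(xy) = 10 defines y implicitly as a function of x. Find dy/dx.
Take d/dx of both sides. Since y is implicitly a function of x, the chain rule attaches a y' = dy/dx factor whenever we differentiate through y.

Set F(x, y) = (left side) − (right side), so the curve is F = 0. Differentiating each term of F:
  d/dx[√(xy)] = √(xy)(x·y'/2 + y/2)/(xy)
  d/dx[-10] = 0

Collecting, the y'-free part is the partial derivative in x and the y' coefficient is the partial derivative in y:
  ∂F/∂x = √(xy)/(2x)
  ∂F/∂y = √(xy)/(2y)

so d/dx[F(x, y(x))] = ∂F/∂x + (∂F/∂y)·y' = 0. Rearranging,
  dy/dx = -(∂F/∂x)/(∂F/∂y) = -(√(xy)/(2x))/(√(xy)/(2y)) = -y/x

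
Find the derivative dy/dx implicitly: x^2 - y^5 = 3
Differentiate both sides with respect to x, treating y as y(x). By the chain rule, any term containing y contributes a factor of y' = dy/dx when we differentiate it.

Move every term to one side and write the relation as F(x, y) = 0. Term by term,
  d/dx[x^2] = 2x
  d/dx[-y^5] = -5y^4·y'
  d/dx[-3] = 0

The pieces without y' make up ∂F/∂x and the coefficient of y' is ∂F/∂y:
  ∂F/∂x = 2x,
  ∂F/∂y = -5y^4.

Since d/dx[F] = ∂F/∂x + (∂F/∂y)·y' = 0, solve for y':
  (∂F/∂y)·y' = -∂F/∂x
  dy/dx = -(∂F/∂x)/(∂F/∂y) = -(2x)/(-5y^4) = 2x/(5y^4)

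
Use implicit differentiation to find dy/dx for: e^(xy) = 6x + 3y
Differentiate the relation implicitly: treat y = y(x) and apply the chain rule, so every y-derivative picks up a y' = dy/dx factor.

With everything moved to the left-hand side, differentiate term by term:
  d/dx[-6x] = -6
  d/dx[-3y] = -3·y'
  d/dx[e^(xy)] = (x·y' + y)·e^(xy)

Separating the contributions that come from x directly and those that come through y:
  without y':      y·e^(xy) - 6
  multiplying y':  x·e^(xy) - 3

so (y·e^(xy) - 6) + (x·e^(xy) - 3)·y' = 0, and therefore
  dy/dx = -(y·e^(xy) - 6)/(x·e^(xy) - 3) = (-y·e^(xy) + 6)/(x·e^(xy) - 3)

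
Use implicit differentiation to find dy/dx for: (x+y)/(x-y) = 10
Take d/dx of both sides. Since y is implicitly a function of x, the chain rule attaches a y' = dy/dx factor whenever we differentiate through y.

Set F(x, y) = (left side) − (right side), so the curve is F = 0. Differentiating each term of F:
  d/dx[(x + y)/(x - y)] = (y' + 1)/(x - y) + (x + y)(y' - 1)/(x - y)^2
  d/dx[-10] = 0

Collecting, the y'-free part is the partial derivative in x and the y' coefficient is the partial derivative in y:
  ∂F/∂x = 1/(x - y) - (x + y)/(x - y)^2
  ∂F/∂y = 1/(x - y) + (x + y)/(x - y)^2

so d/dx[F(x, y(x))] = ∂F/∂x + (∂F/∂y)·y' = 0. Rearranging,
  dy/dx = -(∂F/∂x)/(∂F/∂y) = -(1/(x - y) - (x + y)/(x - y)^2)/(1/(x - y) + (x + y)/(x - y)^2)
        = -(-2y/(x - y)^2)/(2x/(x - y)^2) = y/x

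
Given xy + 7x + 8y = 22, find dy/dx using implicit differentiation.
Differentiate both sides with respect to x, treating y as y(x). By the chain rule, any term containing y contributes a factor of y' = dy/dx when we differentiate it.

Move every term to one side and write the relation as F(x, y) = 0. Term by term,
  d/dx[xy] = x·y' + y
  d/dx[7x] = 7
  d/dx[8y] = 8·y'
  d/dx[-22] = 0

The pieces without y' make up ∂F/∂x and the coefficient of y' is ∂F/∂y:
  ∂F/∂x = y + 7,
  ∂F/∂y = x + 8.

Since d/dx[F] = ∂F/∂x + (∂F/∂y)·y' = 0, solve for y':
  (∂F/∂y)·y' = -∂F/∂x
  dy/dx = -(∂F/∂x)/(∂F/∂y) = -(y + 7)/(x + 8) = (-y - 7)/(x + 8)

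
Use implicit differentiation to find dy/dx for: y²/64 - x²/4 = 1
Differentiate the relation implicitly: treat y = y(x) and apply the chain rule, so every y-derivative picks up a y' = dy/dx factor.

With everything moved to the left-hand side, differentiate term by term:
  d/dx[-x^2/4] = -x/2
  d/dx[y^2/64] = y·y'/32
  d/dx[-1] = 0

Separating the contributions that come from x directly and those that come through y:
  without y':      -x/2
  multiplying y':  y/32

so (-x/2) + (y/32)·y' = 0, and therefore
  dy/dx = -(-x/2)/(y/32) = 16x/y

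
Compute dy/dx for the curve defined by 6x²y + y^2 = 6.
Differentiate the relation implicitly: treat y = y(x) and apply the chain rule, so every y-derivative picks up a y' = dy/dx factor.

With everything moved to the left-hand side, differentiate term by term:
  d/dx[6x^2y] = 6x^2·y' + 12xy
  d/dx[y^2] = 2y·y'
  d/dx[-6] = 0

Separating the contributions that come from x directly and those that come through y:
  without y':      12xy
  multiplying y':  6x^2 + 2y

so (12xy) + (6x^2 + 2y)·y' = 0, and therefore
  dy/dx = -(12xy)/(6x^2 + 2y) = -6xy/(3x^2 + y)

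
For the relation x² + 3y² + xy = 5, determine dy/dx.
Differentiate the relation implicitly: treat y = y(x) and apply the chain rule, so every y-derivative picks up a y' = dy/dx factor.

With everything moved to the left-hand side, differentiate term by term:
  d/dx[x^2] = 2x
  d/dx[xy] = x·y' + y
  d/dx[3y^2] = 6y·y'
  d/dx[-5] = 0

Separating the contributions that come from x directly and those that come through y:
  without y':      2x + y
  multiplying y':  x + 6y

so (2x + y) + (x + 6y)·y' = 0, and therefore
  dy/dx = -(2x + y)/(x + 6y) = (-2x - y)/(x + 6y)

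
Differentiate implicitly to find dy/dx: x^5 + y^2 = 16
Differentiate both sides with respect to x, treating y as y(x). By the chain rule, any term containing y contributes a factor of y' = dy/dx when we differentiate it.

Move every term to one side and write the relation as F(x, y) = 0. Term by term,
  d/dx[x^5] = 5x^4
  d/dx[y^2] = 2y·y'
  d/dx[-16] = 0

The pieces without y' make up ∂F/∂x and the coefficient of y' is ∂F/∂y:
  ∂F/∂x = 5x^4,
  ∂F/∂y = 2y.

Since d/dx[F] = ∂F/∂x + (∂F/∂y)·y' = 0, solve for y':
  (∂F/∂y)·y' = -∂F/∂x
  dy/dx = -(∂F/∂x)/(∂F/∂y) = -(5x^4)/(2y) = -5x^4/(2y)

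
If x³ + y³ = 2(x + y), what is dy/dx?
Take d/dx of both sides. Since y is implicitly a function of x, the chain rule attaches a y' = dy/dx factor whenever we differentiate through y.

Set F(x, y) = (left side) − (right side), so the curve is F = 0. Differentiating each term of F:
  d/dx[x^3] = 3x^2
  d/dx[-2x] = -2
  d/dx[y^3] = 3y^2·y'
  d/dx[-2y] = -2·y'

Collecting, the y'-free part is the partial derivative in x and the y' coefficient is the partial derivative in y:
  ∂F/∂x = 3x^2 - 2
  ∂F/∂y = 3y^2 - 2

so d/dx[F(x, y(x))] = ∂F/∂x + (∂F/∂y)·y' = 0. Rearranging,
  dy/dx = -(∂F/∂x)/(∂F/∂y) = -(3x^2 - 2)/(3y^2 - 2) = (2 - 3x^2)/(3y^2 - 2)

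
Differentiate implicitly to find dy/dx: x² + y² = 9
Differentiate the relation implicitly: treat y = y(x) and apply the chain rule, so every y-derivative picks up a y' = dy/dx factor.

With everything moved to the left-hand side, differentiate term by term:
  d/dx[x^2] = 2x
  d/dx[y^2] = 2y·y'
  d/dx[-9] = 0

Separating the contributions that come from x directly and those that come through y:
  without y':      2x
  multiplying y':  2y

so (2x) + (2y)·y' = 0, and therefore
  dy/dx = -(2x)/(2y) = -x/y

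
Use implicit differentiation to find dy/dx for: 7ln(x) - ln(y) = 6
Take d/dx of both sides. Since y is implicitly a function of x, the chain rule attaches a y' = dy/dx factor whenever we differentiate through y.

Set F(x, y) = (left side) − (right side), so the curve is F = 0. Differentiating each term of F:
  d/dx[7ln(x)] = 7/x
  d/dx[-ln(y)] = -y'/y
  d/dx[-6] = 0

Collecting, the y'-free part is the partial derivative in x and the y' coefficient is the partial derivative in y:
  ∂F/∂x = 7/x
  ∂F/∂y = -1/y

so d/dx[F(x, y(x))] = ∂F/∂x + (∂F/∂y)·y' = 0. Rearranging,
  dy/dx = -(∂F/∂x)/(∂F/∂y) = -(7/x)/(-1/y) = 7y/x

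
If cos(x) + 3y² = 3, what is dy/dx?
Take d/dx of both sides. Since y is implicitly a function of x, the chain rule attaches a y' = dy/dx factor whenever we differentiate through y.

Set F(x, y) = (left side) − (right side), so the curve is F = 0. Differentiating each term of F:
  d/dx[3y^2] = 6y·y'
  d/dx[cos(x)] = -sin(x)
  d/dx[-3] = 0

Collecting, the y'-free part is the partial derivative in x and the y' coefficient is the partial derivative in y:
  ∂F/∂x = -sin(x)
  ∂F/∂y = 6y

so d/dx[F(x, y(x))] = ∂F/∂x + (∂F/∂y)·y' = 0. Rearranging,
  dy/dx = -(∂F/∂x)/(∂F/∂y) = -(-sin(x))/(6y) = sin(x)/(6y)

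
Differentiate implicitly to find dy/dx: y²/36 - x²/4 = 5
Differentiate the relation implicitly: treat y = y(x) and apply the chain rule, so every y-derivative picks up a y' = dy/dx factor.

With everything moved to the left-hand side, differentiate term by term:
  d/dx[-x^2/4] = -x/2
  d/dx[y^2/36] = y·y'/18
  d/dx[-5] = 0

Separating the contributions that come from x directly and those that come through y:
  without y':      -x/2
  multiplying y':  y/18

so (-x/2) + (y/18)·y' = 0, and therefore
  dy/dx = -(-x/2)/(y/18) = 9x/y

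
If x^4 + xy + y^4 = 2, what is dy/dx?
Differentiate the relation implicitly: treat y = y(x) and apply the chain rule, so every y-derivative picks up a y' = dy/dx factor.

With everything moved to the left-hand side, differentiate term by term:
  d/dx[x^4] = 4x^3
  d/dx[xy] = x·y' + y
  d/dx[y^4] = 4y^3·y'
  d/dx[-2] = 0

Separating the contributions that come from x directly and those that come through y:
  without y':      4x^3 + y
  multiplying y':  x + 4y^3

so (4x^3 + y) + (x + 4y^3)·y' = 0, and therefore
  dy/dx = -(4x^3 + y)/(x + 4y^3) = (-4x^3 - y)/(x + 4y^3)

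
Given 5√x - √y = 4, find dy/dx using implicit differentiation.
Apply d/dx to both sides, remembering that y depends on x. Each occurrence of y therefore brings in a y' = dy/dx via the chain rule.

With F(x, y) equal to the left-hand side minus the right, differentiate F term by term:
  d/dx[5√(x)] = 5/(2√(x))
  d/dx[-√(y)] = -y'/(2√(y))
  d/dx[-4] = 0
Adding these up, d/dx[F] = 0 becomes
  (5/(2√(x))) + (-1/(2√(y)))·y' = 0,
so isolating y',
  dy/dx = -(5/(2√(x)))/(-1/(2√(y))) = 5√(y)/√(x)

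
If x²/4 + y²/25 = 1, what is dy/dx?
Take d/dx of both sides. Since y is implicitly a function of x, the chain rule attaches a y' = dy/dx factor whenever we differentiate through y.

Set F(x, y) = (left side) − (right side), so the curve is F = 0. Differentiating each term of F:
  d/dx[x^2/4] = x/2
  d/dx[y^2/25] = 2y·y'/25
  d/dx[-1] = 0

Collecting, the y'-free part is the partial derivative in x and the y' coefficient is the partial derivative in y:
  ∂F/∂x = x/2
  ∂F/∂y = 2y/25

so d/dx[F(x, y(x))] = ∂F/∂x + (∂F/∂y)·y' = 0. Rearranging,
  dy/dx = -(∂F/∂x)/(∂F/∂y) = -(x/2)/(2y/25) = -25x/(4y)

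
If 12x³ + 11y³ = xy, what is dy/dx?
Apply d/dx to both sides, remembering that y depends on x. Each occurrence of y therefore brings in a y' = dy/dx via the chain rule.

With F(x, y) equal to the left-hand side minus the right, differentiate F term by term:
  d/dx[12x^3] = 36x^2
  d/dx[-xy] = -x·y' - y
  d/dx[11y^3] = 33y^2·y'
Adding these up, d/dx[F] = 0 becomes
  (36x^2 - y) + (-x + 33y^2)·y' = 0,
so isolating y',
  dy/dx = -(36x^2 - y)/(-x + 33y^2) = (36x^2 - y)/(x - 33y^2)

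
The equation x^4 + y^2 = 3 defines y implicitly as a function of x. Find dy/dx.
Take d/dx of both sides. Since y is implicitly a function of x, the chain rule attaches a y' = dy/dx factor whenever we differentiate through y.

Set F(x, y) = (left side) − (right side), so the curve is F = 0. Differentiating each term of F:
  d/dx[x^4] = 4x^3
  d/dx[y^2] = 2y·y'
  d/dx[-3] = 0

Collecting, the y'-free part is the partial derivative in x and the y' coefficient is the partial derivative in y:
  ∂F/∂x = 4x^3
  ∂F/∂y = 2y

so d/dx[F(x, y(x))] = ∂F/∂x + (∂F/∂y)·y' = 0. Rearranging,
  dy/dx = -(∂F/∂x)/(∂F/∂y) = -(4x^3)/(2y) = -2x^3/y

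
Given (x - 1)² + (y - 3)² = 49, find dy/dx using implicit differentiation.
Apply d/dx to both sides, remembering that y depends on x. Each occurrence of y therefore brings in a y' = dy/dx via the chain rule.

With F(x, y) equal to the left-hand side minus the right, differentiate F term by term:
  d/dx[(x - 1)^2] = 2x - 2
  d/dx[(y - 3)^2] = 2·y'(y - 3)
  d/dx[-49] = 0
Adding these up, d/dx[F] = 0 becomes
  (2x - 2) + (2y - 6)·y' = 0,
so isolating y',
  dy/dx = -(2x - 2)/(2y - 6) = (1 - x)/(y - 3)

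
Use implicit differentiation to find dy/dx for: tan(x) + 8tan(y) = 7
Differentiate both sides with respect to x, treating y as y(x). By the chain rule, any term containing y contributes a factor of y' = dy/dx when we differentiate it.

Move every term to one side and write the relation as F(x, y) = 0. Term by term,
  d/dx[tan(x)] = tan(x)^2 + 1
  d/dx[8tan(y)] = 8·y'(tan(y)^2 + 1)
  d/dx[-7] = 0

The pieces without y' make up ∂F/∂x and the coefficient of y' is ∂F/∂y:
  ∂F/∂x = tan(x)^2 + 1,
  ∂F/∂y = 8tan(y)^2 + 8.

Since d/dx[F] = ∂F/∂x + (∂F/∂y)·y' = 0, solve for y':
  (∂F/∂y)·y' = -∂F/∂x
  dy/dx = -(∂F/∂x)/(∂F/∂y) = -(tan(x)^2 + 1)/(8tan(y)^2 + 8) = -cos(y)^2/(8cos(x)^2)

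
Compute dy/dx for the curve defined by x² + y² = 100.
Take d/dx of both sides. Since y is implicitly a function of x, the chain rule attaches a y' = dy/dx factor whenever we differentiate through y.

Set F(x, y) = (left side) − (right side), so the curve is F = 0. Differentiating each term of F:
  d/dx[x^2] = 2x
  d/dx[y^2] = 2y·y'
  d/dx[-100] = 0

Collecting, the y'-free part is the partial derivative in x and the y' coefficient is the partial derivative in y:
  ∂F/∂x = 2x
  ∂F/∂y = 2y

so d/dx[F(x, y(x))] = ∂F/∂x + (∂F/∂y)·y' = 0. Rearranging,
  dy/dx = -(∂F/∂x)/(∂F/∂y) = -(2x)/(2y) = -x/y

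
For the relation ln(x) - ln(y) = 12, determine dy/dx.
Apply d/dx to both sides, remembering that y depends on x. Each occurrence of y therefore brings in a y' = dy/dx via the chain rule.

With F(x, y) equal to the left-hand side minus the right, differentiate F term by term:
  d/dx[ln(x)] = 1/x
  d/dx[-ln(y)] = -y'/y
  d/dx[-12] = 0
Adding these up, d/dx[F] = 0 becomes
  (1/x) + (-1/y)·y' = 0,
so isolating y',
  dy/dx = -(1/x)/(-1/y) = y/x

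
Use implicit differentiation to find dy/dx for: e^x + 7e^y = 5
Differentiate the relation implicitly: treat y = y(x) and apply the chain rule, so every y-derivative picks up a y' = dy/dx factor.

With everything moved to the left-hand side, differentiate term by term:
  d/dx[e^(x)] = e^(x)
  d/dx[7e^(y)] = 7·y'·e^(y)
  d/dx[-5] = 0

Separating the contributions that come from x directly and those that come through y:
  without y':      e^(x)
  multiplying y':  7e^(y)

so (e^(x)) + (7e^(y))·y' = 0, and therefore
  dy/dx = -(e^(x))/(7e^(y)) = -e^(x - y)/7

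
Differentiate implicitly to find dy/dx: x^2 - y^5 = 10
Apply d/dx to both sides, remembering that y depends on x. Each occurrence of y therefore brings in a y' = dy/dx via the chain rule.

With F(x, y) equal to the left-hand side minus the right, differentiate F term by term:
  d/dx[x^2] = 2x
  d/dx[-y^5] = -5y^4·y'
  d/dx[-10] = 0
Adding these up, d/dx[F] = 0 becomes
  (2x) + (-5y^4)·y' = 0,
so isolating y',
  dy/dx = -(2x)/(-5y^4) = 2x/(5y^4)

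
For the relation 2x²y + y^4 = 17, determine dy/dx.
Apply d/dx to both sides, remembering that y depends on x. Each occurrence of y therefore brings in a y' = dy/dx via the chain rule.

With F(x, y) equal to the left-hand side minus the right, differentiate F term by term:
  d/dx[2x^2y] = 2x^2·y' + 4xy
  d/dx[y^4] = 4y^3·y'
  d/dx[-17] = 0
Adding these up, d/dx[F] = 0 becomes
  (4xy) + (2x^2 + 4y^3)·y' = 0,
so isolating y',
  dy/dx = -(4xy)/(2x^2 + 4y^3) = -2xy/(x^2 + 2y^3)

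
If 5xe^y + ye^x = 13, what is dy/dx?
Differentiate both sides with respect to x, treating y as y(x). By the chain rule, any term containing y contributes a factor of y' = dy/dx when we differentiate it.

Move every term to one side and write the relation as F(x, y) = 0. Term by term,
  d/dx[5x·e^(y)] = 5x·y'·e^(y) + 5e^(y)
  d/dx[y·e^(x)] = y·e^(x) + y'·e^(x)
  d/dx[-13] = 0

The pieces without y' make up ∂F/∂x and the coefficient of y' is ∂F/∂y:
  ∂F/∂x = y·e^(x) + 5e^(y),
  ∂F/∂y = 5x·e^(y) + e^(x).

Since d/dx[F] = ∂F/∂x + (∂F/∂y)·y' = 0, solve for y':
  (∂F/∂y)·y' = -∂F/∂x
  dy/dx = -(∂F/∂x)/(∂F/∂y) = -(y·e^(x) + 5e^(y))/(5x·e^(y) + e^(x)) = (-y·e^(x) - 5e^(y))/(5x·e^(y) + e^(x))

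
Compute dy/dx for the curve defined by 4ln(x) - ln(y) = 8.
Take d/dx of both sides. Since y is implicitly a function of x, the chain rule attaches a y' = dy/dx factor whenever we differentiate through y.

Set F(x, y) = (left side) − (right side), so the curve is F = 0. Differentiating each term of F:
  d/dx[4ln(x)] = 4/x
  d/dx[-ln(y)] = -y'/y
  d/dx[-8] = 0

Collecting, the y'-free part is the partial derivative in x and the y' coefficient is the partial derivative in y:
  ∂F/∂x = 4/x
  ∂F/∂y = -1/y

so d/dx[F(x, y(x))] = ∂F/∂x + (∂F/∂y)·y' = 0. Rearranging,
  dy/dx = -(∂F/∂x)/(∂F/∂y) = -(4/x)/(-1/y) = 4y/x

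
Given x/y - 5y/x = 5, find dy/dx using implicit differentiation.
Apply d/dx to both sides, remembering that y depends on x. Each occurrence of y therefore brings in a y' = dy/dx via the chain rule.

With F(x, y) equal to the left-hand side minus the right, differentiate F term by term:
  d/dx[x/y] = -x·y'/y^2 + 1/y
  d/dx[-5y/x] = -5·y'/x + 5y/x^2
  d/dx[-5] = 0
Adding these up, d/dx[F] = 0 becomes
  (1/y + 5y/x^2) + (-x/y^2 - 5/x)·y' = 0,
so isolating y',
  dy/dx = -(1/y + 5y/x^2)/(-x/y^2 - 5/x)
        = -((x^2 + 5y^2)/(x^2y))/(-(x^2 + 5y^2)/(xy^2)) = y/x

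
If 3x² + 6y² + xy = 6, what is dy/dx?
Differentiate both sides with respect to x, treating y as y(x). By the chain rule, any term containing y contributes a factor of y' = dy/dx when we differentiate it.

Move every term to one side and write the relation as F(x, y) = 0. Term by term,
  d/dx[3x^2] = 6x
  d/dx[xy] = x·y' + y
  d/dx[6y^2] = 12y·y'
  d/dx[-6] = 0

The pieces without y' make up ∂F/∂x and the coefficient of y' is ∂F/∂y:
  ∂F/∂x = 6x + y,
  ∂F/∂y = x + 12y.

Since d/dx[F] = ∂F/∂x + (∂F/∂y)·y' = 0, solve for y':
  (∂F/∂y)·y' = -∂F/∂x
  dy/dx = -(∂F/∂x)/(∂F/∂y) = -(6x + y)/(x + 12y) = (-6x - y)/(x + 12y)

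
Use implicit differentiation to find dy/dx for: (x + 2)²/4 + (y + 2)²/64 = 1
Differentiate the relation implicitly: treat y = y(x) and apply the chain rule, so every y-derivative picks up a y' = dy/dx factor.

With everything moved to the left-hand side, differentiate term by term:
  d/dx[(x + 2)^2/4] = x/2 + 1
  d/dx[(y + 2)^2/64] = y'(y + 2)/32
  d/dx[-1] = 0

Separating the contributions that come from x directly and those that come through y:
  without y':      x/2 + 1
  multiplying y':  y/32 + 1/16

so (x/2 + 1) + (y/32 + 1/16)·y' = 0, and therefore
  dy/dx = -(x/2 + 1)/(y/32 + 1/16)
        = -((x + 2)/2)/((y + 2)/32) = 16(-x - 2)/(y + 2)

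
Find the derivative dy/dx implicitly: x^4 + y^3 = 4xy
Differentiate the relation implicitly: treat y = y(x) and apply the chain rule, so every y-derivative picks up a y' = dy/dx factor.

With everything moved to the left-hand side, differentiate term by term:
  d/dx[x^4] = 4x^3
  d/dx[-4xy] = -4x·y' - 4y
  d/dx[y^3] = 3y^2·y'

Separating the contributions that come from x directly and those that come through y:
  without y':      4x^3 - 4y
  multiplying y':  -4x + 3y^2

so (4x^3 - 4y) + (-4x + 3y^2)·y' = 0, and therefore
  dy/dx = -(4x^3 - 4y)/(-4x + 3y^2) = 4(x^3 - y)/(4x - 3y^2)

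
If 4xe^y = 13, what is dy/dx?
Apply d/dx to both sides, remembering that y depends on x. Each occurrence of y therefore brings in a y' = dy/dx via the chain rule.

With F(x, y) equal to the left-hand side minus the right, differentiate F term by term:
  d/dx[4x·e^(y)] = 4x·y'·e^(y) + 4e^(y)
  d/dx[-13] = 0
Adding these up, d/dx[F] = 0 becomes
  (4e^(y)) + (4x·e^(y))·y' = 0,
so isolating y',
  dy/dx = -(4e^(y))/(4x·e^(y)) = -1/x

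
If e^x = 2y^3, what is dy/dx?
Differentiate the relation implicitly: treat y = y(x) and apply the chain rule, so every y-derivative picks up a y' = dy/dx factor.

With everything moved to the left-hand side, differentiate term by term:
  d/dx[-2y^3] = -6y^2·y'
  d/dx[e^(x)] = e^(x)

Separating the contributions that come from x directly and those that come through y:
  without y':      e^(x)
  multiplying y':  -6y^2

so (e^(x)) + (-6y^2)·y' = 0, and therefore
  dy/dx = -(e^(x))/(-6y^2) = e^(x)/(6y^2)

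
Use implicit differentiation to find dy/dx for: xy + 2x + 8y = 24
Apply d/dx to both sides, remembering that y depends on x. Each occurrence of y therefore brings in a y' = dy/dx via the chain rule.

With F(x, y) equal to the left-hand side minus the right, differentiate F term by term:
  d/dx[xy] = x·y' + y
  d/dx[2x] = 2
  d/dx[8y] = 8·y'
  d/dx[-24] = 0
Adding these up, d/dx[F] = 0 becomes
  (y + 2) + (x + 8)·y' = 0,
so isolating y',
  dy/dx = -(y + 2)/(x + 8) = (-y - 2)/(x + 8)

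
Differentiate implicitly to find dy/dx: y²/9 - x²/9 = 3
Apply d/dx to both sides, remembering that y depends on x. Each occurrence of y therefore brings in a y' = dy/dx via the chain rule.

With F(x, y) equal to the left-hand side minus the right, differentiate F term by term:
  d/dx[-x^2/9] = -2x/9
  d/dx[y^2/9] = 2y·y'/9
  d/dx[-3] = 0
Adding these up, d/dx[F] = 0 becomes
  (-2x/9) + (2y/9)·y' = 0,
so isolating y',
  dy/dx = -(-2x/9)/(2y/9) = x/y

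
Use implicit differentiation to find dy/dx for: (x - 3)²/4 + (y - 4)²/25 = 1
Take d/dx of both sides. Since y is implicitly a function of x, the chain rule attaches a y' = dy/dx factor whenever we differentiate through y.

Set F(x, y) = (left side) − (right side), so the curve is F = 0. Differentiating each term of F:
  d/dx[(x - 3)^2/4] = x/2 - 3/2
  d/dx[(y - 4)^2/25] = 2·y'(y - 4)/25
  d/dx[-1] = 0

Collecting, the y'-free part is the partial derivative in x and the y' coefficient is the partial derivative in y:
  ∂F/∂x = x/2 - 3/2
  ∂F/∂y = 2y/25 - 8/25

so d/dx[F(x, y(x))] = ∂F/∂x + (∂F/∂y)·y' = 0. Rearranging,
  dy/dx = -(∂F/∂x)/(∂F/∂y) = -(x/2 - 3/2)/(2y/25 - 8/25)
        = -((x - 3)/2)/(2(y - 4)/25) = 25(3 - x)/(4(y - 4))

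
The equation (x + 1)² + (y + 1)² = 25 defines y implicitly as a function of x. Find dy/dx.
Differentiate both sides with respect to x, treating y as y(x). By the chain rule, any term containing y contributes a factor of y' = dy/dx when we differentiate it.

Move every term to one side and write the relation as F(x, y) = 0. Term by term,
  d/dx[(x + 1)^2] = 2x + 2
  d/dx[(y + 1)^2] = 2·y'(y + 1)
  d/dx[-25] = 0

The pieces without y' make up ∂F/∂x and the coefficient of y' is ∂F/∂y:
  ∂F/∂x = 2x + 2,
  ∂F/∂y = 2y + 2.

Since d/dx[F] = ∂F/∂x + (∂F/∂y)·y' = 0, solve for y':
  (∂F/∂y)·y' = -∂F/∂x
  dy/dx = -(∂F/∂x)/(∂F/∂y) = -(2x + 2)/(2y + 2) = (-x - 1)/(y + 1)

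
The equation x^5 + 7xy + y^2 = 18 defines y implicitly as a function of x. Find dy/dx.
Apply d/dx to both sides, remembering that y depends on x. Each occurrence of y therefore brings in a y' = dy/dx via the chain rule.

With F(x, y) equal to the left-hand side minus the right, differentiate F term by term:
  d/dx[x^5] = 5x^4
  d/dx[7xy] = 7x·y' + 7y
  d/dx[y^2] = 2y·y'
  d/dx[-18] = 0
Adding these up, d/dx[F] = 0 becomes
  (5x^4 + 7y) + (7x + 2y)·y' = 0,
so isolating y',
  dy/dx = -(5x^4 + 7y)/(7x + 2y) = (-5x^4 - 7y)/(7x + 2y)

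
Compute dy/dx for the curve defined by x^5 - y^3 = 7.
Apply d/dx to both sides, remembering that y depends on x. Each occurrence of y therefore brings in a y' = dy/dx via the chain rule.

With F(x, y) equal to the left-hand side minus the right, differentiate F term by term:
  d/dx[x^5] = 5x^4
  d/dx[-y^3] = -3y^2·y'
  d/dx[-7] = 0
Adding these up, d/dx[F] = 0 becomes
  (5x^4) + (-3y^2)·y' = 0,
so isolating y',
  dy/dx = -(5x^4)/(-3y^2) = 5x^4/(3y^2)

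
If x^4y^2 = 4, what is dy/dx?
Differentiate both sides with respect to x, treating y as y(x). By the chain rule, any term containing y contributes a factor of y' = dy/dx when we differentiate it.

Move every term to one side and write the relation as F(x, y) = 0. Term by term,
  d/dx[x^4y^2] = 2x^4y·y' + 4x^3y^2
  d/dx[-4] = 0

The pieces without y' make up ∂F/∂x and the coefficient of y' is ∂F/∂y:
  ∂F/∂x = 4x^3y^2,
  ∂F/∂y = 2x^4y.

Since d/dx[F] = ∂F/∂x + (∂F/∂y)·y' = 0, solve for y':
  (∂F/∂y)·y' = -∂F/∂x
  dy/dx = -(∂F/∂x)/(∂F/∂y) = -(4x^3y^2)/(2x^4y) = -2y/x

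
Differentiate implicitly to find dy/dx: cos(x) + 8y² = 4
Differentiate both sides with respect to x, treating y as y(x). By the chain rule, any term containing y contributes a factor of y' = dy/dx when we differentiate it.

Move every term to one side and write the relation as F(x, y) = 0. Term by term,
  d/dx[8y^2] = 16y·y'
  d/dx[cos(x)] = -sin(x)
  d/dx[-4] = 0

The pieces without y' make up ∂F/∂x and the coefficient of y' is ∂F/∂y:
  ∂F/∂x = -sin(x),
  ∂F/∂y = 16y.

Since d/dx[F] = ∂F/∂x + (∂F/∂y)·y' = 0, solve for y':
  (∂F/∂y)·y' = -∂F/∂x
  dy/dx = -(∂F/∂x)/(∂F/∂y) = -(-sin(x))/(16y) = sin(x)/(16y)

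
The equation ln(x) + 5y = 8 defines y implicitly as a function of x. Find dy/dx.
Take d/dx of both sides. Since y is implicitly a function of x, the chain rule attaches a y' = dy/dx factor whenever we differentiate through y.

Set F(x, y) = (left side) − (right side), so the curve is F = 0. Differentiating each term of F:
  d/dx[5y] = 5·y'
  d/dx[ln(x)] = 1/x
  d/dx[-8] = 0

Collecting, the y'-free part is the partial derivative in x and the y' coefficient is the partial derivative in y:
  ∂F/∂x = 1/x
  ∂F/∂y = 5

so d/dx[F(x, y(x))] = ∂F/∂x + (∂F/∂y)·y' = 0. Rearranging,
  dy/dx = -(∂F/∂x)/(∂F/∂y) = -(1/x)/(5) = -1/(5x)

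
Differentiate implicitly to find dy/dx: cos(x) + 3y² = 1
Differentiate the relation implicitly: treat y = y(x) and apply the chain rule, so every y-derivative picks up a y' = dy/dx factor.

With everything moved to the left-hand side, differentiate term by term:
  d/dx[3y^2] = 6y·y'
  d/dx[cos(x)] = -sin(x)
  d/dx[-1] = 0

Separating the contributions that come from x directly and those that come through y:
  without y':      -sin(x)
  multiplying y':  6y

so (-sin(x)) + (6y)·y' = 0, and therefore
  dy/dx = -(-sin(x))/(6y) = sin(x)/(6y)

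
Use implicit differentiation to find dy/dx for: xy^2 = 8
Take d/dx of both sides. Since y is implicitly a function of x, the chain rule attaches a y' = dy/dx factor whenever we differentiate through y.

Set F(x, y) = (left side) − (right side), so the curve is F = 0. Differentiating each term of F:
  d/dx[xy^2] = 2xy·y' + y^2
  d/dx[-8] = 0

Collecting, the y'-free part is the partial derivative in x and the y' coefficient is the partial derivative in y:
  ∂F/∂x = y^2
  ∂F/∂y = 2xy

so d/dx[F(x, y(x))] = ∂F/∂x + (∂F/∂y)·y' = 0. Rearranging,
  dy/dx = -(∂F/∂x)/(∂F/∂y) = -(y^2)/(2xy) = -y/(2x)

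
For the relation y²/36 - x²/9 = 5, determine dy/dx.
Differentiate both sides with respect to x, treating y as y(x). By the chain rule, any term containing y contributes a factor of y' = dy/dx when we differentiate it.

Move every term to one side and write the relation as F(x, y) = 0. Term by term,
  d/dx[-x^2/9] = -2x/9
  d/dx[y^2/36] = y·y'/18
  d/dx[-5] = 0

The pieces without y' make up ∂F/∂x and the coefficient of y' is ∂F/∂y:
  ∂F/∂x = -2x/9,
  ∂F/∂y = y/18.

Since d/dx[F] = ∂F/∂x + (∂F/∂y)·y' = 0, solve for y':
  (∂F/∂y)·y' = -∂F/∂x
  dy/dx = -(∂F/∂x)/(∂F/∂y) = -(-2x/9)/(y/18) = 4x/y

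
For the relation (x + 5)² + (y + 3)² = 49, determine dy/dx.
Apply d/dx to both sides, remembering that y depends on x. Each occurrence of y therefore brings in a y' = dy/dx via the chain rule.

With F(x, y) equal to the left-hand side minus the right, differentiate F term by term:
  d/dx[(x + 5)^2] = 2x + 10
  d/dx[(y + 3)^2] = 2·y'(y + 3)
  d/dx[-49] = 0
Adding these up, d/dx[F] = 0 becomes
  (2x + 10) + (2y + 6)·y' = 0,
so isolating y',
  dy/dx = -(2x + 10)/(2y + 6) = (-x - 5)/(y + 3)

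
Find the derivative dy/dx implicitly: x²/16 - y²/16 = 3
Differentiate the relation implicitly: treat y = y(x) and apply the chain rule, so every y-derivative picks up a y' = dy/dx factor.

With everything moved to the left-hand side, differentiate term by term:
  d/dx[x^2/16] = x/8
  d/dx[-y^2/16] = -y·y'/8
  d/dx[-3] = 0

Separating the contributions that come from x directly and those that come through y:
  without y':      x/8
  multiplying y':  -y/8

so (x/8) + (-y/8)·y' = 0, and therefore
  dy/dx = -(x/8)/(-y/8) = x/y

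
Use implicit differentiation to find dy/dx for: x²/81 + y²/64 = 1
Differentiate both sides with respect to x, treating y as y(x). By the chain rule, any term containing y contributes a factor of y' = dy/dx when we differentiate it.

Move every term to one side and write the relation as F(x, y) = 0. Term by term,
  d/dx[x^2/81] = 2x/81
  d/dx[y^2/64] = y·y'/32
  d/dx[-1] = 0

The pieces without y' make up ∂F/∂x and the coefficient of y' is ∂F/∂y:
  ∂F/∂x = 2x/81,
  ∂F/∂y = y/32.

Since d/dx[F] = ∂F/∂x + (∂F/∂y)·y' = 0, solve for y':
  (∂F/∂y)·y' = -∂F/∂x
  dy/dx = -(∂F/∂x)/(∂F/∂y) = -(2x/81)/(y/32) = -64x/(81y)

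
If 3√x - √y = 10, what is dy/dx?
Differentiate the relation implicitly: treat y = y(x) and apply the chain rule, so every y-derivative picks up a y' = dy/dx factor.

With everything moved to the left-hand side, differentiate term by term:
  d/dx[3√(x)] = 3/(2√(x))
  d/dx[-√(y)] = -y'/(2√(y))
  d/dx[-10] = 0

Separating the contributions that come from x directly and those that come through y:
  without y':      3/(2√(x))
  multiplying y':  -1/(2√(y))

so (3/(2√(x))) + (-1/(2√(y)))·y' = 0, and therefore
  dy/dx = -(3/(2√(x)))/(-1/(2√(y))) = 3√(y)/√(x)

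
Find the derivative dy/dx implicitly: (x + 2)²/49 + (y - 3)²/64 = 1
Differentiate both sides with respect to x, treating y as y(x). By the chain rule, any term containing y contributes a factor of y' = dy/dx when we differentiate it.

Move every term to one side and write the relation as F(x, y) = 0. Term by term,
  d/dx[(x + 2)^2/49] = 2x/49 + 4/49
  d/dx[(y - 3)^2/64] = y'(y - 3)/32
  d/dx[-1] = 0

The pieces without y' make up ∂F/∂x and the coefficient of y' is ∂F/∂y:
  ∂F/∂x = 2x/49 + 4/49,
  ∂F/∂y = y/32 - 3/32.

Since d/dx[F] = ∂F/∂x + (∂F/∂y)·y' = 0, solve for y':
  (∂F/∂y)·y' = -∂F/∂x
  dy/dx = -(∂F/∂x)/(∂F/∂y) = -(2x/49 + 4/49)/(y/32 - 3/32)
        = -(2(x + 2)/49)/((y - 3)/32) = 64(-x - 2)/(49(y - 3))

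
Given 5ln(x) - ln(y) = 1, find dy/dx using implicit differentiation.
Take d/dx of both sides. Since y is implicitly a function of x, the chain rule attaches a y' = dy/dx factor whenever we differentiate through y.

Set F(x, y) = (left side) − (right side), so the curve is F = 0. Differentiating each term of F:
  d/dx[5ln(x)] = 5/x
  d/dx[-ln(y)] = -y'/y
  d/dx[-1] = 0

Collecting, the y'-free part is the partial derivative in x and the y' coefficient is the partial derivative in y:
  ∂F/∂x = 5/x
  ∂F/∂y = -1/y

so d/dx[F(x, y(x))] = ∂F/∂x + (∂F/∂y)·y' = 0. Rearranging,
  dy/dx = -(∂F/∂x)/(∂F/∂y) = -(5/x)/(-1/y) = 5y/x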